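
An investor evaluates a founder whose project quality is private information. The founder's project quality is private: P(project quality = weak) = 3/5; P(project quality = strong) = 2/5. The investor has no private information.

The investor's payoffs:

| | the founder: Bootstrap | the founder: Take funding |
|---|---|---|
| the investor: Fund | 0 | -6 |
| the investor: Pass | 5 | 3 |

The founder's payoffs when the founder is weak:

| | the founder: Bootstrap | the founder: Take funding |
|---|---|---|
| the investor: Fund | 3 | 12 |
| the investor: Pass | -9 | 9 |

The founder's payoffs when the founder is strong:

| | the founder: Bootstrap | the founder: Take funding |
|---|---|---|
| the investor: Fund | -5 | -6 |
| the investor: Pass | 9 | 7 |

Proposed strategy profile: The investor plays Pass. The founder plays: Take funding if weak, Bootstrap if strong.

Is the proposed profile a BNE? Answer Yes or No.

Yes

The investor plays Pass: E[Pass] = 3/5·(3) + 2/5·(5) = 19/5; E[Fund] = -18/5. Best-responding. ✓
The founder (project quality weak), facing Pass: Bootstrap gives -9, Take funding gives 9. Proposed Take funding is best. ✓
The founder (project quality strong), facing Pass: Bootstrap gives 9, Take funding gives 7. Proposed Bootstrap is best. ✓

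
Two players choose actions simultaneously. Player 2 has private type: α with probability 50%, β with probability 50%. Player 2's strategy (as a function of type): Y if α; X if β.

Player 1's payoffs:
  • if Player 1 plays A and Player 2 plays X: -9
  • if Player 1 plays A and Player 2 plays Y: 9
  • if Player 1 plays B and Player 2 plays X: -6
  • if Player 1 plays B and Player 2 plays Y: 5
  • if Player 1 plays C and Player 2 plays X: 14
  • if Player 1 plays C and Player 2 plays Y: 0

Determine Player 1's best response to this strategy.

C

E[A] = 0.5·(9) + 0.5·(-9) = 0
E[B] = 0.5·(5) + 0.5·(-6) = -0.5
E[C] = 0.5·(0) + 0.5·(14) = 7
Best response: C (7 is the largest).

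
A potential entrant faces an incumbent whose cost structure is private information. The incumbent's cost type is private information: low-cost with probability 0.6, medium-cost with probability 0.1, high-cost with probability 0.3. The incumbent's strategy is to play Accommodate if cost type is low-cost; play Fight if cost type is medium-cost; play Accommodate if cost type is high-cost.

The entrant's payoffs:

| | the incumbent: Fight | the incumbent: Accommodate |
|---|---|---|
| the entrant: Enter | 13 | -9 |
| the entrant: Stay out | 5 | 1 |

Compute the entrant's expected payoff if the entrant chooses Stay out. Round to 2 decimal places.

1.40

E[Stay out] = 0.6·1 + 0.1·5 + 0.3·1 = 0.6 + 0.5 + 0.3 = 1.4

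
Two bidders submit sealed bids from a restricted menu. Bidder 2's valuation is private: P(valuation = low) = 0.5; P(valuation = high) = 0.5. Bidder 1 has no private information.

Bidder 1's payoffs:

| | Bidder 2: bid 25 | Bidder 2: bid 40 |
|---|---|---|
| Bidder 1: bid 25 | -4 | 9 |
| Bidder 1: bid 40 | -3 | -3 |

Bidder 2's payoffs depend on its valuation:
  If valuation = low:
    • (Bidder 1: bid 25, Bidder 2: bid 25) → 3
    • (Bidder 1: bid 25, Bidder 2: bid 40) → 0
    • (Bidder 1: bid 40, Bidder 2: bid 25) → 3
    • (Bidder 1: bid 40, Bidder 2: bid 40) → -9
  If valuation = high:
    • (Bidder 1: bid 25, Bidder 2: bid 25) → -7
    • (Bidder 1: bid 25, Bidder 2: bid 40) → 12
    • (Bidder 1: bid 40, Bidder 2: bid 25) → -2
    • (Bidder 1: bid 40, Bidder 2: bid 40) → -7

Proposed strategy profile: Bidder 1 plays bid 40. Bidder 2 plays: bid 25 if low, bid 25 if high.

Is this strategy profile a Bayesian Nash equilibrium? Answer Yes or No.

Bidder 1 plays bid 40: E[bid 40] = 0.5·(-3) + 0.5·(-3) = -3; E[bid 25] = -4. Best-responding. ✓
Bidder 2 (valuation low), facing bid 40: bid 25 gives 3, bid 40 gives -9. Proposed bid 25 is best. ✓
Bidder 2 (valuation high), facing bid 40: bid 25 gives -2, bid 40 gives -7. Proposed bid 25 is best. ✓

Yes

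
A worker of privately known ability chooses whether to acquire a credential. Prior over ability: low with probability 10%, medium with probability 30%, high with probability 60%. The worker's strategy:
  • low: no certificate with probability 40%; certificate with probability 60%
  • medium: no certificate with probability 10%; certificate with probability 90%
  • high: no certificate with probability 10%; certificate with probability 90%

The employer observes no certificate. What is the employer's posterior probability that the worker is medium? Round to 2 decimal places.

0.23

Apply Bayes' rule using the sender's strategy as the likelihood.
P(no certificate) = 0.1·0.4 + 0.3·0.1 + 0.6·0.1 = 0.13
P(medium | no certificate) = (0.3·0.1) / 0.13 = 0.03 / 0.13 = 0.230769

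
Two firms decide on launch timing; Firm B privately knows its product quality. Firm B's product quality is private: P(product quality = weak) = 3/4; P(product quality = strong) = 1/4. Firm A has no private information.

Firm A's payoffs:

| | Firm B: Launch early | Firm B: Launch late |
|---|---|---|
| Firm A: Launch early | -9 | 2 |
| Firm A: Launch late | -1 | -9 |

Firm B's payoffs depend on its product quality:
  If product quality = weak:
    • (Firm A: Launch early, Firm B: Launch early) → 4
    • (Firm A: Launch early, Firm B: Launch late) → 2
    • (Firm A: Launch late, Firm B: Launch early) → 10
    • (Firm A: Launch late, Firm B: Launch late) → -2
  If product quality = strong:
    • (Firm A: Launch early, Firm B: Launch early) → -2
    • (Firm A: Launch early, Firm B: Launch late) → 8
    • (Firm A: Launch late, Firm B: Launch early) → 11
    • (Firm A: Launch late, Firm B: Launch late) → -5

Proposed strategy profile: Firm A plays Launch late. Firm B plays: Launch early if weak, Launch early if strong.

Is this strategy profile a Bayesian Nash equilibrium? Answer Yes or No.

Yes

Firm A plays Launch late: E[Launch late] = 3/4·(-1) + 1/4·(-1) = -1; E[Launch early] = -9. Best-responding. ✓
Firm B (product quality weak), facing Launch late: Launch early gives 10, Launch late gives -2. Proposed Launch early is best. ✓
Firm B (product quality strong), facing Launch late: Launch early gives 11, Launch late gives -5. Proposed Launch early is best. ✓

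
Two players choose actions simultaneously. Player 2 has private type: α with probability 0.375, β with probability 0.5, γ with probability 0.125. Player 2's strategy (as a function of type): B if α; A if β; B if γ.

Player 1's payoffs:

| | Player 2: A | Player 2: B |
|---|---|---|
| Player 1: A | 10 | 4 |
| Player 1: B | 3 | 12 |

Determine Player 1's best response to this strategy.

B

Compute Player 1's expected payoff for each action, taking the expectation over Player 2's type.
E[A] = 0.375·(4) + 0.5·(10) + 0.125·(4) = 7
E[B] = 0.375·(12) + 0.5·(3) + 0.125·(12) = 7.5
Best response: B (7.5 is the largest).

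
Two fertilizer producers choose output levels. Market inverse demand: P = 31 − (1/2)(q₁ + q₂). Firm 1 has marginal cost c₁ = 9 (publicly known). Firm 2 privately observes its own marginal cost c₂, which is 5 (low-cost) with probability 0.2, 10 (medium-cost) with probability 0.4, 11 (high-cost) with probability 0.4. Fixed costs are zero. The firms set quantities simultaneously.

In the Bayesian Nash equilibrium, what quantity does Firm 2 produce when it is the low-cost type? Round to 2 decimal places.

Type-c best response for Firm 2: q₂(c) = (31 − c) − q₁/2.
Firm 1 maximizes expected profit; its first-order condition is 31 − q₁ − (1/2)E[q₂] − 9 = 0.
Substituting E[q₂] and solving: E[c₂] = 9.4, so q₁ = (31 − 2·9 + 9.4)/(3/2) = 14.9333.
q₂(low-cost) = (31 − 5 − (1/2)·14.9333) = 18.5333.

18.53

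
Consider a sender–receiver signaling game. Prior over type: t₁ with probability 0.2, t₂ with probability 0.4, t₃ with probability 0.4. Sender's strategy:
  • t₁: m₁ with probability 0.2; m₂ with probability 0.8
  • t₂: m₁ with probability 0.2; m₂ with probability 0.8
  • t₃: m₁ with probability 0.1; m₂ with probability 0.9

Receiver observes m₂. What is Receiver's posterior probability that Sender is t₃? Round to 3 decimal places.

0.429

Apply Bayes' rule using the sender's strategy as the likelihood.
P(m₂) = 0.2·0.8 + 0.4·0.8 + 0.4·0.9 = 0.84
P(t₃ | m₂) = (0.4·0.9) / 0.84 = 0.36 / 0.84 = 0.428571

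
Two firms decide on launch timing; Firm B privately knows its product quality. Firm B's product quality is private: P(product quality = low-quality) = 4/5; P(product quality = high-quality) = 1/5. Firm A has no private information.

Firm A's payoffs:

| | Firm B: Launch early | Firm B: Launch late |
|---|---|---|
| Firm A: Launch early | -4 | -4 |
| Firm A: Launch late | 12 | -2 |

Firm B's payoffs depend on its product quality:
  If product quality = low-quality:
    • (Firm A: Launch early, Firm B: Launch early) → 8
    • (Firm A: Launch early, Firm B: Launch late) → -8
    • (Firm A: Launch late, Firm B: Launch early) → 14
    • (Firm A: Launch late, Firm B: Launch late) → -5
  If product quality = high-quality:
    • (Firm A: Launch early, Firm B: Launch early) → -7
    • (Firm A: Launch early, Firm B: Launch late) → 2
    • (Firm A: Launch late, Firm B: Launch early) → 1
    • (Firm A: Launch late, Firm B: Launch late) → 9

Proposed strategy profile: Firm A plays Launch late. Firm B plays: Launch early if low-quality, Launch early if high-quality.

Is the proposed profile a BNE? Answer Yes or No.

No

A profile is a BNE iff every type of every player is best-responding given beliefs about the other side.
Firm A plays Launch late: E[Launch late] = 4/5·(12) + 1/5·(12) = 12; E[Launch early] = -4. Best-responding. ✓
Firm B (product quality low-quality), facing Launch late: Launch early gives 14, Launch late gives -5. Proposed Launch early is best. ✓
Firm B (product quality high-quality), facing Launch late: Launch early gives 1, Launch late gives 9. Proposed Launch early is not best — profitable deviation exists. ✗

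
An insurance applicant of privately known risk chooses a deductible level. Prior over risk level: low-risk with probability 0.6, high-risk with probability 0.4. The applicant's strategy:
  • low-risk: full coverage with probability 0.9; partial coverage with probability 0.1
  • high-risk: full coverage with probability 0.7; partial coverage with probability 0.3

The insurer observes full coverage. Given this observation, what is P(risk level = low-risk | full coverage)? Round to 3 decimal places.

P(full coverage) = 0.6·0.9 + 0.4·0.7 = 0.82
P(low-risk | full coverage) = (0.6·0.9) / 0.82 = 0.54 / 0.82 = 0.658537

0.659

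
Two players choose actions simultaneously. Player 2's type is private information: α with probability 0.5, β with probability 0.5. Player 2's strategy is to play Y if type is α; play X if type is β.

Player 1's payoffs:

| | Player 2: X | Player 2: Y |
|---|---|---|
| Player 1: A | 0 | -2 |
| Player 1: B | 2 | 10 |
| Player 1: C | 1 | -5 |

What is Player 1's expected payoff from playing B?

6

E[B] = 0.5·10 + 0.5·2 = 5 + 1 = 6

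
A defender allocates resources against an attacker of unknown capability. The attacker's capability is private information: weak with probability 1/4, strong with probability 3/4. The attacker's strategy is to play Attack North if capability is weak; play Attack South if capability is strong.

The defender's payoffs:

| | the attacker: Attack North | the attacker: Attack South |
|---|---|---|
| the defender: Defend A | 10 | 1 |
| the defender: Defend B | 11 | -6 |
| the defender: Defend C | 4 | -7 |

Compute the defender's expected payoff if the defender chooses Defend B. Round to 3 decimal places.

-1.750

E[Defend B] = 1/4·11 + 3/4·(-6) = 11/4 + (-9/2) = -7/4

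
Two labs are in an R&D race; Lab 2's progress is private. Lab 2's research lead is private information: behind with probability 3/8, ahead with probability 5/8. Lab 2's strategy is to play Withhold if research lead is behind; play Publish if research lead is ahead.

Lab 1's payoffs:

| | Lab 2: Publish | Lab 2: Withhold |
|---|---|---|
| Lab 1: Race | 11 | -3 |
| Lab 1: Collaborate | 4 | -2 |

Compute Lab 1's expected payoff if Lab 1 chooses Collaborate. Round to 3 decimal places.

1.750

E[Collaborate] = 3/8·(-2) + 5/8·4 = (-3/4) + 5/2 = 7/4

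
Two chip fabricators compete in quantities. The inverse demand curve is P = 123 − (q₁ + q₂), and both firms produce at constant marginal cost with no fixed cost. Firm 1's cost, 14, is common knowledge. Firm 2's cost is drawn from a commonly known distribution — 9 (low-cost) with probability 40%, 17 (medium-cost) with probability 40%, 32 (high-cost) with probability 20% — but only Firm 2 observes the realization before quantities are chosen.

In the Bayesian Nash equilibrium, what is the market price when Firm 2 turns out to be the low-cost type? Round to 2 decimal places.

47.37

Type-c best response for Firm 2: q₂(c) = (123 − c)/2 − q₁/2.
Firm 1 maximizes expected profit; its first-order condition is 123 − 2q₁ − E[q₂] − 14 = 0.
Substituting E[q₂] and solving: E[c₂] = 16.8, so q₁ = (123 − 2·14 + 16.8)/3 = 37.2667.
q₂(low-cost) = 38.3667, so P = 123 − (37.2667 + 38.3667) = 47.3667.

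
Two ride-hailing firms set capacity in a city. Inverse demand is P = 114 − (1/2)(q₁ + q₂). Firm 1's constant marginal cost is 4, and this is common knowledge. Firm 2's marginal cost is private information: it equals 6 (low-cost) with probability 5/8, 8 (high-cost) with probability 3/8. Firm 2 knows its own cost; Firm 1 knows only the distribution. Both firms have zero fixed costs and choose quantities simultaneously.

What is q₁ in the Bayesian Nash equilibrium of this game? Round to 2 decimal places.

Type-c best response for Firm 2: q₂(c) = (114 − c) − q₁/2.
Firm 1 maximizes expected profit; its first-order condition is 114 − q₁ − (1/2)E[q₂] − 4 = 0.
Substituting E[q₂] and solving: E[c₂] = 6.75, so q₁ = (114 − 2·4 + 6.75)/(3/2) = 75.1667.

75.17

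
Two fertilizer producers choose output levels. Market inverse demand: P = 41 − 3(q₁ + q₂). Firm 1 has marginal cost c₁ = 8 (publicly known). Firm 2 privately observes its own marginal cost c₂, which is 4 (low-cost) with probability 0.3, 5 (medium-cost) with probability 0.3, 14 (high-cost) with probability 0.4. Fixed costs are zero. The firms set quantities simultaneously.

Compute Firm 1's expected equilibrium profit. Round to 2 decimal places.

Type-c best response for Firm 2: q₂(c) = (41 − c)/6 − q₁/2.
Firm 1 maximizes expected profit; its first-order condition is 41 − 6q₁ − 3E[q₂] − 8 = 0.
Substituting E[q₂] and solving: E[c₂] = 8.3, so q₁ = (41 − 2·8 + 8.3)/9 = 3.7.
E[P] = 41 − 3·(q₁ + E[q₂]) = 19.1; Firm 1's expected profit = (E[P] − 8)·q₁ = (19.1 − 8)·3.7 = 41.07.

41.07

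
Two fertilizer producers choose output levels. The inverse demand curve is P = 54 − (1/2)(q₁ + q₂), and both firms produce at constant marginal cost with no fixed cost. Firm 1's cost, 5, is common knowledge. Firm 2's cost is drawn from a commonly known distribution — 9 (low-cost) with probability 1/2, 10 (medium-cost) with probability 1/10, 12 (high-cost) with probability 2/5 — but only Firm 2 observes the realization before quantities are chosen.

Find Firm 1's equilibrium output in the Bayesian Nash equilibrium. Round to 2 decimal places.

Firm 2 with cost c maximizes (54 − (1/2)(q₁+q₂) − c)·q₂, giving q₂(c) = (54 − c − (1/2)q₁).
E[c₂] = 1/2·9 + 1/10·10 + 2/5·12 = 10.3
Firm 1's FOC against E[q₂] yields q₁ = (54 − 2·5 + E[c₂])/(3/2) = (54 − 10 + 10.3)/(3/2) = 36.2.

36.20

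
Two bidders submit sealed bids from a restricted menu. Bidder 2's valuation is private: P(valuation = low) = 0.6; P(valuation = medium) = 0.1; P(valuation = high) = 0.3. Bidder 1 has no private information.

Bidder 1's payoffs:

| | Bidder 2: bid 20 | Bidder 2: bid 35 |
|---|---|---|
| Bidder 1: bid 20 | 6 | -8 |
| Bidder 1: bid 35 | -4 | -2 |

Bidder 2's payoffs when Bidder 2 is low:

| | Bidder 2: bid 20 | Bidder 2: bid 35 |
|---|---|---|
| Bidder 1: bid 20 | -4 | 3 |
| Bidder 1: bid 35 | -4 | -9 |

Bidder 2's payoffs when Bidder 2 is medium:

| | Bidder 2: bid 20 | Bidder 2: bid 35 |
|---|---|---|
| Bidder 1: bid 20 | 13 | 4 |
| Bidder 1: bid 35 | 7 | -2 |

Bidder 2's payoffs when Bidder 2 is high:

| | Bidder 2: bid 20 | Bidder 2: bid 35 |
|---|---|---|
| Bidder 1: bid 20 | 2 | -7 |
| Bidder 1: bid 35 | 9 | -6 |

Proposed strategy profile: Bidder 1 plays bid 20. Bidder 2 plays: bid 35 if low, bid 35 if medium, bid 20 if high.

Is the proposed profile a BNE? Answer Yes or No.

No

Bidder 1 plays bid 20: E[bid 20] = 0.6·(-8) + 0.1·(-8) + 0.3·(6) = -3.8; E[bid 35] = -2.6. Not best-responding. ✗
Bidder 2 (valuation low), facing bid 20: bid 20 gives -4, bid 35 gives 3. Proposed bid 35 is best. ✓
Bidder 2 (valuation medium), facing bid 20: bid 20 gives 13, bid 35 gives 4. Proposed bid 35 is not best — profitable deviation exists. ✗
Bidder 2 (valuation high), facing bid 20: bid 20 gives 2, bid 35 gives -7. Proposed bid 20 is best. ✓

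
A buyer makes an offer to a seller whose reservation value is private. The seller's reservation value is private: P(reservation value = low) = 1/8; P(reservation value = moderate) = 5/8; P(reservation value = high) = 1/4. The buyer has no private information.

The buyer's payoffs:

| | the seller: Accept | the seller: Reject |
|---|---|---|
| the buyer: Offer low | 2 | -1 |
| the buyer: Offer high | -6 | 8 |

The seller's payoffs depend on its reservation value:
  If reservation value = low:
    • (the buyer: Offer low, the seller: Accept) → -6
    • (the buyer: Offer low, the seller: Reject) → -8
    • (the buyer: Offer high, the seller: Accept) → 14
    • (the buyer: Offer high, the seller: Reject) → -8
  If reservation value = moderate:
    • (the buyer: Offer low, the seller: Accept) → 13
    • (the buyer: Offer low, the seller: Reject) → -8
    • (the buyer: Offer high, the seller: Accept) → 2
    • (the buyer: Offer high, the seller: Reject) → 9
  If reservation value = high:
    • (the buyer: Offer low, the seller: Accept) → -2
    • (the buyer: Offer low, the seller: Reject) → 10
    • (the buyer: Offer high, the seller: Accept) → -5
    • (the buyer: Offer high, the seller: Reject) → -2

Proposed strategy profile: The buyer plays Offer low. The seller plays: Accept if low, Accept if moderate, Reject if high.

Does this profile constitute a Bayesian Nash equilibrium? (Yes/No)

The buyer plays Offer low: E[Offer low] = 1/8·(2) + 5/8·(2) + 1/4·(-1) = 5/4; E[Offer high] = -5/2. Best-responding. ✓
The seller (reservation value low), facing Offer low: Accept gives -6, Reject gives -8. Proposed Accept is best. ✓
The seller (reservation value moderate), facing Offer low: Accept gives 13, Reject gives -8. Proposed Accept is best. ✓
The seller (reservation value high), facing Offer low: Accept gives -2, Reject gives 10. Proposed Reject is best. ✓

Yes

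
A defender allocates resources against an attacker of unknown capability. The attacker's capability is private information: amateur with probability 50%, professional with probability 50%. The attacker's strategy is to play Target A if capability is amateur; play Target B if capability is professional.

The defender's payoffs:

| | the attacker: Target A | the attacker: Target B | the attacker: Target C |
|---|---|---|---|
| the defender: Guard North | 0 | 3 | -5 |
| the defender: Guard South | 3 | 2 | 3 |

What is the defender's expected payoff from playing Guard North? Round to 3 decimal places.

E[Guard North] = 0.5·0 + 0.5·3 = 0 + 1.5 = 1.5

1.500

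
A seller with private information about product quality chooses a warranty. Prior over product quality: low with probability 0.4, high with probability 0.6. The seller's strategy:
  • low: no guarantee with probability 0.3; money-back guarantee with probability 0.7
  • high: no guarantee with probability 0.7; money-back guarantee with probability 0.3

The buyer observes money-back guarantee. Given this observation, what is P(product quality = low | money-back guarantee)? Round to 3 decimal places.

0.609

P(money-back guarantee) = 0.4·0.7 + 0.6·0.3 = 0.46
P(low | money-back guarantee) = (0.4·0.7) / 0.46 = 0.28 / 0.46 = 0.608696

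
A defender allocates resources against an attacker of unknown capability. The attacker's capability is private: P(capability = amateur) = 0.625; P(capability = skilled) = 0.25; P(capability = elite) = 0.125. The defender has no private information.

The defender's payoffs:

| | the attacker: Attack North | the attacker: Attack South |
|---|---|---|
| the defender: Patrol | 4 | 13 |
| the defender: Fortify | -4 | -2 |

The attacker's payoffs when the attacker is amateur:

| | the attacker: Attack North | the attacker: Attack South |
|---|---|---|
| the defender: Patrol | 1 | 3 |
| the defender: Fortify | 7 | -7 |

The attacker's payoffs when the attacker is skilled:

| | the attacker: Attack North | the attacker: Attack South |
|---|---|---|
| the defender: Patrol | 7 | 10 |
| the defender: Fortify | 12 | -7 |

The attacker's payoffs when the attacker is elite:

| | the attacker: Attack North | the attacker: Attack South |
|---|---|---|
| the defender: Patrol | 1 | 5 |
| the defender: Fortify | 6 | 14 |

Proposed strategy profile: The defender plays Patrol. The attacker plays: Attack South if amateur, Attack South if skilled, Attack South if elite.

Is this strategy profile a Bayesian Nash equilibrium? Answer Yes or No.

Yes

A profile is a BNE iff every type of every player is best-responding given beliefs about the other side.
The defender plays Patrol: E[Patrol] = 0.625·(13) + 0.25·(13) + 0.125·(13) = 13; E[Fortify] = -2. Best-responding. ✓
The attacker (capability amateur), facing Patrol: Attack North gives 1, Attack South gives 3. Proposed Attack South is best. ✓
The attacker (capability skilled), facing Patrol: Attack North gives 7, Attack South gives 10. Proposed Attack South is best. ✓
The attacker (capability elite), facing Patrol: Attack North gives 1, Attack South gives 5. Proposed Attack South is best. ✓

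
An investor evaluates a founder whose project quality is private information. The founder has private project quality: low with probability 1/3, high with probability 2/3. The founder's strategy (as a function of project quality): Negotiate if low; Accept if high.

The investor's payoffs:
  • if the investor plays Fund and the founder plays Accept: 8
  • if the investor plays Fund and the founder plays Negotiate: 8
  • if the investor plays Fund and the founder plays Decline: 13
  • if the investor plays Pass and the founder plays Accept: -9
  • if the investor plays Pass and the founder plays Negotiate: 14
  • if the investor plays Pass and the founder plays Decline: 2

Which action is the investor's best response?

E[Fund] = 1/3·(8) + 2/3·(8) = 8
E[Pass] = 1/3·(14) + 2/3·(-9) = -4/3
Best response: Fund (8 is the largest).

Fund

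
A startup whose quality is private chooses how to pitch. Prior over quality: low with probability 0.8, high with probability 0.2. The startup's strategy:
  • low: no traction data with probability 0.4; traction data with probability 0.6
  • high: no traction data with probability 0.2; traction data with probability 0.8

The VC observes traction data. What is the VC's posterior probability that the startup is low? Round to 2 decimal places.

P(traction data) = 0.8·0.6 + 0.2·0.8 = 0.64
P(low | traction data) = (0.8·0.6) / 0.64 = 0.48 / 0.64 = 0.75

0.75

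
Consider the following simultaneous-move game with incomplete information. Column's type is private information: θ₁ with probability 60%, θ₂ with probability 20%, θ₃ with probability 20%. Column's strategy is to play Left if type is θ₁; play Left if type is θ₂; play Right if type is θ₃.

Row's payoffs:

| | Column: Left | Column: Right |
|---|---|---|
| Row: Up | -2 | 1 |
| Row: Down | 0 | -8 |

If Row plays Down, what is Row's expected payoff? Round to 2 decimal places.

Take the expectation over Column's type, weighting each type's action by its prior probability.
E[Down] = 0.6·0 + 0.2·0 + 0.2·(-8) = 0 + 0 + (-1.6) = -1.6

-1.60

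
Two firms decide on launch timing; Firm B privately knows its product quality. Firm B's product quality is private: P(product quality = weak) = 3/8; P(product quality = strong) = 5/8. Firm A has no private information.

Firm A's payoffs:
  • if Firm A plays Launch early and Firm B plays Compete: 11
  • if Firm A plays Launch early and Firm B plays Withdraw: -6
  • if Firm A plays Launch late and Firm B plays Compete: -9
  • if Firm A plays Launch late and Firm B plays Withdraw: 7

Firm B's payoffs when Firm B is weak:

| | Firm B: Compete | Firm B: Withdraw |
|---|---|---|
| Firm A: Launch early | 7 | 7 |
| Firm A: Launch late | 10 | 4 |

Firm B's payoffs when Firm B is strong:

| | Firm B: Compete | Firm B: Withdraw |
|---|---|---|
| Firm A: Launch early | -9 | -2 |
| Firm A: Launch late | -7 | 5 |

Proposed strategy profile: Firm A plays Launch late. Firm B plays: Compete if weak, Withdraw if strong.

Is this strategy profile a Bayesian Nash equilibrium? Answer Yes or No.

Yes

Firm A plays Launch late: E[Launch late] = 3/8·(-9) + 5/8·(7) = 1; E[Launch early] = 3/8. Best-responding. ✓
Firm B (product quality weak), facing Launch late: Compete gives 10, Withdraw gives 4. Proposed Compete is best. ✓
Firm B (product quality strong), facing Launch late: Compete gives -7, Withdraw gives 5. Proposed Withdraw is best. ✓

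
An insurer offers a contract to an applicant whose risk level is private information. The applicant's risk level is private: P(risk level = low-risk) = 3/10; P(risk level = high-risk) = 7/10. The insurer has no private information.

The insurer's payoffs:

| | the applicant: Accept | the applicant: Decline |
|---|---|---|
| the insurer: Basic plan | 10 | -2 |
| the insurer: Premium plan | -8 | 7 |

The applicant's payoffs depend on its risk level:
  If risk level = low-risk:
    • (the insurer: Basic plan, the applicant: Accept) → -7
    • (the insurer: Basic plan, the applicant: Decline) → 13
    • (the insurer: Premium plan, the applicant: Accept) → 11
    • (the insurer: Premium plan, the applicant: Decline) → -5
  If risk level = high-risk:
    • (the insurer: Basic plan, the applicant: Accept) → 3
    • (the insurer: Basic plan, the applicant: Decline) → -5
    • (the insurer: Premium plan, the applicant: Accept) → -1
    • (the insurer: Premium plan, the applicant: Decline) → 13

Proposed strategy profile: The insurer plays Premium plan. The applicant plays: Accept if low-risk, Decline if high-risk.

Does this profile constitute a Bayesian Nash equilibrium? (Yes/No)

Yes

The insurer plays Premium plan: E[Premium plan] = 3/10·(-8) + 7/10·(7) = 5/2; E[Basic plan] = 8/5. Best-responding. ✓
The applicant (risk level low-risk), facing Premium plan: Accept gives 11, Decline gives -5. Proposed Accept is best. ✓
The applicant (risk level high-risk), facing Premium plan: Accept gives -1, Decline gives 13. Proposed Decline is best. ✓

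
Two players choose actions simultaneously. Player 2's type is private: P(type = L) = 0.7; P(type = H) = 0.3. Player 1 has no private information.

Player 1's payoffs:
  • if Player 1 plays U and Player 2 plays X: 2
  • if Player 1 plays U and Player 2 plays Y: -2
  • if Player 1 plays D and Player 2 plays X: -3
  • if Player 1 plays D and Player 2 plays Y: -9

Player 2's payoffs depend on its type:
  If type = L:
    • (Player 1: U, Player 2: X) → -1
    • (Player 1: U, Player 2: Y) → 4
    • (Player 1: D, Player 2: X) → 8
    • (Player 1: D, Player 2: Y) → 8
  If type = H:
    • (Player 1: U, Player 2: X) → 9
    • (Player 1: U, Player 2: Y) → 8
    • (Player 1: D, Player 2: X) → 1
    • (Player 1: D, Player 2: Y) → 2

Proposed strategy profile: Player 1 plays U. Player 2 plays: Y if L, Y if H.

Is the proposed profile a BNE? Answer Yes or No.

No

Player 1 plays U: E[U] = 0.7·(-2) + 0.3·(-2) = -2; E[D] = -9. Best-responding. ✓
Player 2 (type L), facing U: X gives -1, Y gives 4. Proposed Y is best. ✓
Player 2 (type H), facing U: X gives 9, Y gives 8. Proposed Y is not best — profitable deviation exists. ✗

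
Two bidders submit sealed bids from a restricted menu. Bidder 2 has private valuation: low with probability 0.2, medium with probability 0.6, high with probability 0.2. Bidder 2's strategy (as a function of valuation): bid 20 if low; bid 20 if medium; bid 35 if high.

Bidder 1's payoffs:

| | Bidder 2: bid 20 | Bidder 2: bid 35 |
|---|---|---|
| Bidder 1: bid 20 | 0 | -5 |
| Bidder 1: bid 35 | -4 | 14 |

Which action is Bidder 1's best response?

bid 35

Compute Bidder 1's expected payoff for each action, taking the expectation over Bidder 2's type.
E[bid 20] = 0.2·(0) + 0.6·(0) + 0.2·(-5) = -1
E[bid 35] = 0.2·(-4) + 0.6·(-4) + 0.2·(14) = -0.4
Best response: bid 35 (-0.4 is the largest).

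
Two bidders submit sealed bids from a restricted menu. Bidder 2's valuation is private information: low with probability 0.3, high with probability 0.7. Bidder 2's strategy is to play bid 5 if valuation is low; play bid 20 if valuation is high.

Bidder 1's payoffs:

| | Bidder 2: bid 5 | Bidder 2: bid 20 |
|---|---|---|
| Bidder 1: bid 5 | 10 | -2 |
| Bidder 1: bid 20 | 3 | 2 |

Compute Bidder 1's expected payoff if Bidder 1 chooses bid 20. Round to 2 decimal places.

E[bid 20] = 0.3·3 + 0.7·2 = 0.9 + 1.4 = 2.3

2.30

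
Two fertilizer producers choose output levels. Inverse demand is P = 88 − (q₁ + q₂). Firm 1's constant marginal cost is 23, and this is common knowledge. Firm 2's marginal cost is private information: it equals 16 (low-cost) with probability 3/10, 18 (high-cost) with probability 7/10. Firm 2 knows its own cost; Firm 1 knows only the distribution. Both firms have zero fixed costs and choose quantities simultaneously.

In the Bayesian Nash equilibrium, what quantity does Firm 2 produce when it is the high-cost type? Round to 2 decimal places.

Type-c best response for Firm 2: q₂(c) = (88 − c)/2 − q₁/2.
Firm 1 maximizes expected profit; its first-order condition is 88 − 2q₁ − E[q₂] − 23 = 0.
Substituting E[q₂] and solving: E[c₂] = 17.4, so q₁ = (88 − 2·23 + 17.4)/3 = 19.8.
q₂(high-cost) = (88 − 18 − 19.8)/2 = 25.1.

25.10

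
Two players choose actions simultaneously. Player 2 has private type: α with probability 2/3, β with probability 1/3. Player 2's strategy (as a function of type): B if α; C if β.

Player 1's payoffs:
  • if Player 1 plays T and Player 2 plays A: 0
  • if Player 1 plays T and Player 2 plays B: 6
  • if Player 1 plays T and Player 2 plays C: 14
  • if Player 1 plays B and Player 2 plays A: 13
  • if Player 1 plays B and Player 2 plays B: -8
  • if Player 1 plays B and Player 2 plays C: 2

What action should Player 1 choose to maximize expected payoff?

Compute Player 1's expected payoff for each action, taking the expectation over Player 2's type.
E[T] = 2/3·(6) + 1/3·(14) = 26/3
E[B] = 2/3·(-8) + 1/3·(2) = -14/3
Best response: T (26/3 is the largest).

T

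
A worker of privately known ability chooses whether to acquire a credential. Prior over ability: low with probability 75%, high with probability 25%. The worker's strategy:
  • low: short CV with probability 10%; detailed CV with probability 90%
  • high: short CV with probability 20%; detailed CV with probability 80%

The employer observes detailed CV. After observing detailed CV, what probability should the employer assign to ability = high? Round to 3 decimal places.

0.229

P(detailed CV) = 0.75·0.9 + 0.25·0.8 = 0.875
P(high | detailed CV) = (0.25·0.8) / 0.875 = 0.2 / 0.875 = 0.228571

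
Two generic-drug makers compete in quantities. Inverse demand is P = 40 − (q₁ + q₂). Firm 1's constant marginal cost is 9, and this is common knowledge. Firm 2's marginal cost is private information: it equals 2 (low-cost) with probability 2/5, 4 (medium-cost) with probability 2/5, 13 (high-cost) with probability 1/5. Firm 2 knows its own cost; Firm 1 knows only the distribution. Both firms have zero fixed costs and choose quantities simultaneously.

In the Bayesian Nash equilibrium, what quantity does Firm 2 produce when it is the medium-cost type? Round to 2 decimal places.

Type-c best response for Firm 2: q₂(c) = (40 − c)/2 − q₁/2.
Firm 1 maximizes expected profit; its first-order condition is 40 − 2q₁ − E[q₂] − 9 = 0.
Substituting E[q₂] and solving: E[c₂] = 5, so q₁ = (40 − 2·9 + 5)/3 = 9.
q₂(medium-cost) = (40 − 4 − 9)/2 = 13.5.

13.50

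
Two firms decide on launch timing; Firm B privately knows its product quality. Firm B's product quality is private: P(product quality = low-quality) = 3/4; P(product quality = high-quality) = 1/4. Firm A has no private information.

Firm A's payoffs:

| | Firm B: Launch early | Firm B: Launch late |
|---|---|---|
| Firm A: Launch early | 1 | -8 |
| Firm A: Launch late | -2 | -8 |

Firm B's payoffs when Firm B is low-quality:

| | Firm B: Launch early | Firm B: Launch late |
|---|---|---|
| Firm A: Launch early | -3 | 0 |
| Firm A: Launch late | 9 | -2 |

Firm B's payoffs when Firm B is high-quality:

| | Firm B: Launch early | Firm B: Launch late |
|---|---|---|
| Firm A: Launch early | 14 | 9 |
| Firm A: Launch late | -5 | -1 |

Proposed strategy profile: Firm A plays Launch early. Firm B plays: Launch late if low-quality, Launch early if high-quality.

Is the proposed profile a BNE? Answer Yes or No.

Yes

A profile is a BNE iff every type of every player is best-responding given beliefs about the other side.
Firm A plays Launch early: E[Launch early] = 3/4·(-8) + 1/4·(1) = -23/4; E[Launch late] = -13/2. Best-responding. ✓
Firm B (product quality low-quality), facing Launch early: Launch early gives -3, Launch late gives 0. Proposed Launch late is best. ✓
Firm B (product quality high-quality), facing Launch early: Launch early gives 14, Launch late gives 9. Proposed Launch early is best. ✓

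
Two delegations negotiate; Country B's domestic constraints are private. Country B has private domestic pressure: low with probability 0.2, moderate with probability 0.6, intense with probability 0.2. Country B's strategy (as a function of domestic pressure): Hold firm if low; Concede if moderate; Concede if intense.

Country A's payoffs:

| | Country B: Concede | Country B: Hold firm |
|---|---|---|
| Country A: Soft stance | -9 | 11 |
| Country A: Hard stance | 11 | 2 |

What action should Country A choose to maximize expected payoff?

E[Soft stance] = 0.2·(11) + 0.6·(-9) + 0.2·(-9) = -5
E[Hard stance] = 0.2·(2) + 0.6·(11) + 0.2·(11) = 9.2
Best response: Hard stance (9.2 is the largest).

Hard stance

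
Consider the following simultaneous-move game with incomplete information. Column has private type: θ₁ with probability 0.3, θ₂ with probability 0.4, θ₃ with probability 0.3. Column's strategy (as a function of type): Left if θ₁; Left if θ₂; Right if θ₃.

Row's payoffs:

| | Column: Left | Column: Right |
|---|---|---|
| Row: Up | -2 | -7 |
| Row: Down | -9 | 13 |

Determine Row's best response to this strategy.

E[Up] = 0.3·(-2) + 0.4·(-2) + 0.3·(-7) = -3.5
E[Down] = 0.3·(-9) + 0.4·(-9) + 0.3·(13) = -2.4
Best response: Down (-2.4 is the largest).

Down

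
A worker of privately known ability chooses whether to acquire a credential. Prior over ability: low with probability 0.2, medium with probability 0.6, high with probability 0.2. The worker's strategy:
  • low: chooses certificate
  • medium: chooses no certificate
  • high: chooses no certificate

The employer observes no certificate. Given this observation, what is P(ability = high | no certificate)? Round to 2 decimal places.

Apply Bayes' rule using the sender's strategy as the likelihood.
P(no certificate) = 0.2·0 + 0.6·1 + 0.2·1 = 0.8
P(high | no certificate) = (0.2·1) / 0.8 = 0.2 / 0.8 = 0.25

0.25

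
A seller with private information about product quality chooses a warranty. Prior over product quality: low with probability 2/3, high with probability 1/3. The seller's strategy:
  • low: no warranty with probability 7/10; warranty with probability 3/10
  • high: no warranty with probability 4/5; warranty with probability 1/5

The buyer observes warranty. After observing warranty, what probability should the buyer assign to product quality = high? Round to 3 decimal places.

Apply Bayes' rule using the sender's strategy as the likelihood.
P(warranty) = (2/3)·(3/10) + (1/3)·(1/5) = 4/15
P(high | warranty) = ((1/3)·(1/5)) / (4/15) = (1/15) / (4/15) = 1/4

0.250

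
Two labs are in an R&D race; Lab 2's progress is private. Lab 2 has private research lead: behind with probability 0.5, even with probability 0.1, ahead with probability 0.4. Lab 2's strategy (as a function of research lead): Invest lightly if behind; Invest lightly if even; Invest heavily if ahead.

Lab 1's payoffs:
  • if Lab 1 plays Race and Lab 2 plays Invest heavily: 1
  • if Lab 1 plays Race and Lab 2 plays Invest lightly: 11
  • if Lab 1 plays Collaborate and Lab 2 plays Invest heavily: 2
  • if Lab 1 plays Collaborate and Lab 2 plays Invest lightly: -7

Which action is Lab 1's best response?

Race

E[Race] = 0.5·(11) + 0.1·(11) + 0.4·(1) = 7
E[Collaborate] = 0.5·(-7) + 0.1·(-7) + 0.4·(2) = -3.4
Best response: Race (7 is the largest).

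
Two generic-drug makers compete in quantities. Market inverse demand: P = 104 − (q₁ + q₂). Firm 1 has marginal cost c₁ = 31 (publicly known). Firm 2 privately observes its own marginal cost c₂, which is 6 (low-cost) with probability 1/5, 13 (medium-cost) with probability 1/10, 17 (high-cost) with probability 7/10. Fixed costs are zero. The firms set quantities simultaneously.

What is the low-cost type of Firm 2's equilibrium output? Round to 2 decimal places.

Type-c best response for Firm 2: q₂(c) = (104 − c)/2 − q₁/2.
Firm 1 maximizes expected profit; its first-order condition is 104 − 2q₁ − E[q₂] − 31 = 0.
Substituting E[q₂] and solving: E[c₂] = 14.4, so q₁ = (104 − 2·31 + 14.4)/3 = 18.8.
q₂(low-cost) = (104 − 6 − 18.8)/2 = 39.6.

39.60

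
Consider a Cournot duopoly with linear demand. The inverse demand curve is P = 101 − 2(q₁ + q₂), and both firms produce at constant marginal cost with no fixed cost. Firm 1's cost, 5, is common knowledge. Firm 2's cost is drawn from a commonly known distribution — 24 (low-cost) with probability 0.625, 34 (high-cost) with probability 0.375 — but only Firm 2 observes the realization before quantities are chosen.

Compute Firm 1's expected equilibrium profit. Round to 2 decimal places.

Each type of Firm 2 best-responds to q₁; Firm 1 best-responds to the expected q₂ over Firm 2's types.
Firm 2 with cost c maximizes (101 − 2(q₁+q₂) − c)·q₂, giving q₂(c) = (101 − c − 2q₁)/4.
E[c₂] = 0.625·24 + 0.375·34 = 27.75
Firm 1's FOC against E[q₂] yields q₁ = (101 − 2·5 + E[c₂])/6 = (101 − 10 + 27.75)/6 = 19.7917.
E[P] = 101 − 2·(q₁ + E[q₂]) = 44.5833; Firm 1's expected profit = (E[P] − 5)·q₁ = (44.5833 − 5)·19.7917 = 783.42.

783.42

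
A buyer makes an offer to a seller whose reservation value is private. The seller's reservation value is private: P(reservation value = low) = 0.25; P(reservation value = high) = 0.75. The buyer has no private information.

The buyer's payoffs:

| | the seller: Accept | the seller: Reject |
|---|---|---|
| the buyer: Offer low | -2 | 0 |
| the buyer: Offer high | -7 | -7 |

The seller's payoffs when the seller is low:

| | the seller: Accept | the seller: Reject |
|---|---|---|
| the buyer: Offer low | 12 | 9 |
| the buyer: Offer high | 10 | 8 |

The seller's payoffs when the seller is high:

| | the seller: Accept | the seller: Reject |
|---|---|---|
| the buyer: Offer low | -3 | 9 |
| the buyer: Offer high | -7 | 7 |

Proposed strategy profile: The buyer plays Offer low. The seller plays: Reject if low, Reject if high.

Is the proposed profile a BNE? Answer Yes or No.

No

The buyer plays Offer low: E[Offer low] = 0.25·(0) + 0.75·(0) = 0; E[Offer high] = -7. Best-responding. ✓
The seller (reservation value low), facing Offer low: Accept gives 12, Reject gives 9. Proposed Reject is not best — profitable deviation exists. ✗
The seller (reservation value high), facing Offer low: Accept gives -3, Reject gives 9. Proposed Reject is best. ✓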